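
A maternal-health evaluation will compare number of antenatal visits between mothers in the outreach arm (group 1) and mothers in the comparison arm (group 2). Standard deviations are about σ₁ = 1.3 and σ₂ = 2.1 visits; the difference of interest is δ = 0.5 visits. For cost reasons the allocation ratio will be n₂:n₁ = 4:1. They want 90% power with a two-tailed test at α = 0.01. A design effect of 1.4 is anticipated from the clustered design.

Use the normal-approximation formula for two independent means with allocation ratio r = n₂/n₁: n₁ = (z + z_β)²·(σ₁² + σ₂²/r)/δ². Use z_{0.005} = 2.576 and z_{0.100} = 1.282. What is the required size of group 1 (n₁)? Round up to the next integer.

n₁ = 233

n₁ = (z_{α/2} + z_β)² · (σ₁² + σ₂²/r) / δ²
   = (2.576 + 1.282)² · (1.3² + 2.1²/4) / 0.5²
   = 14.8842 · (1.69 + 1.1025) / 0.25
   = 14.8842 · 2.7925 / 0.25
   = 166.26
Design effect: 1.4 × 166.26 = 232.76.
Round up → n₁ = 233; n₂ = r·n₁ = 4 × 233 = 932.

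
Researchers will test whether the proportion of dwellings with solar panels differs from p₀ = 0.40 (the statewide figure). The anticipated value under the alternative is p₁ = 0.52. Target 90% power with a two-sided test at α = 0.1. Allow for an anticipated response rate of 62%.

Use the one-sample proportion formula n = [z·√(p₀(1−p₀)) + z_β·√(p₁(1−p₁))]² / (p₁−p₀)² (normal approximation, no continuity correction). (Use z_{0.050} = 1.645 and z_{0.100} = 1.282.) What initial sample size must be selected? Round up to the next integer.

n = 235

n = [z_{α/2}·√(p₀q₀) + z_β·√(p₁q₁)]² / (p₁ − p₀)²
  = [1.645·√(0.40·0.60) + 1.282·√(0.52·0.48)]² / (0.12)²
  = [1.645·0.4899 + 1.282·0.4996]² / 0.0144
  = [1.4464]² / 0.0144
  = 145.28
Adjust for 62% response: 145.28 / 0.62 = 234.32.
Round up → n = 235.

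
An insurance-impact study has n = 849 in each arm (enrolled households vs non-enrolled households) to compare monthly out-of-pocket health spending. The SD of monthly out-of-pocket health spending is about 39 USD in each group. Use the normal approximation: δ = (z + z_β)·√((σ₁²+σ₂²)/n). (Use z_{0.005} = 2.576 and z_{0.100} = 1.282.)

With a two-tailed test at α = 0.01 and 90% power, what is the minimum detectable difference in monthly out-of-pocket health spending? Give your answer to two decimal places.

Minimum detectable difference ≈ 7.30 USD

δ = (z_{α/2} + z_β) · √((σ₁²+σ₂²)/n)
  = (2.576 + 1.282) · √(3042/849)
  = 3.858 · √3.583
  = 3.858 · 1.8929
  = 7.3028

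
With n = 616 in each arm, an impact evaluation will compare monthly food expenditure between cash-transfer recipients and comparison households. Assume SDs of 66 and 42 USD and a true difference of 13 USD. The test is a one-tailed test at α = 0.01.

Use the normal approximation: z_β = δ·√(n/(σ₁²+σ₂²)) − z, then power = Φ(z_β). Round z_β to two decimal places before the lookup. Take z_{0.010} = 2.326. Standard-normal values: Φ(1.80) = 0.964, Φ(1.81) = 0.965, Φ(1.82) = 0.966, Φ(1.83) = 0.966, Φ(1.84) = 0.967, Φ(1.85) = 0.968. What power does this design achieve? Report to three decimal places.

Power ≈ 0.964

z_β = δ·√(n/(σ₁²+σ₂²)) − z_α
    = 13 · √(616/6120) − 2.326
    = 13 · 0.31726 − 2.326
    = 4.1244 − 2.326 = 1.7984 → 1.80
Power = Φ(1.80) = 0.964.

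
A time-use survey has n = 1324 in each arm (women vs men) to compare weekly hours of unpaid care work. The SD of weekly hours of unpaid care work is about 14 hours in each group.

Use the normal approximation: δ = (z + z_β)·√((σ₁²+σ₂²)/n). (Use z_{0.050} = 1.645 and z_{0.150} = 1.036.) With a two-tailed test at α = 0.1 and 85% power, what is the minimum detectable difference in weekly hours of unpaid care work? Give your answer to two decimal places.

Minimum detectable difference ≈ 1.46 hours

δ = (z_{α/2} + z_β) · √((σ₁²+σ₂²)/n)
  = (1.645 + 1.036) · √(392/1324)
  = 2.681 · √0.29607
  = 2.681 · 0.5441
  = 1.4588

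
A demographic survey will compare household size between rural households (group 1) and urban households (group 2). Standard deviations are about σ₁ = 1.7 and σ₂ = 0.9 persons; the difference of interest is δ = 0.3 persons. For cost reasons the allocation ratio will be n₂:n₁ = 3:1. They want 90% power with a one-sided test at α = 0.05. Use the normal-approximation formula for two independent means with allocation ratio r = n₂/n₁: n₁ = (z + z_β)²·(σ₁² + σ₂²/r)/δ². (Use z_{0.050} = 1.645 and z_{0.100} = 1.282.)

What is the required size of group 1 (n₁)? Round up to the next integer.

n₁ = (z_α + z_β)² · (σ₁² + σ₂²/r) / δ²
   = (1.645 + 1.282)² · (1.7² + 0.9²/3) / 0.3²
   = 8.5673 · (2.89 + 0.27) / 0.09
   = 8.5673 · 3.16 / 0.09
   = 300.81
Round up → n₁ = 301; n₂ = r·n₁ = 3 × 301 = 903.

n₁ = 301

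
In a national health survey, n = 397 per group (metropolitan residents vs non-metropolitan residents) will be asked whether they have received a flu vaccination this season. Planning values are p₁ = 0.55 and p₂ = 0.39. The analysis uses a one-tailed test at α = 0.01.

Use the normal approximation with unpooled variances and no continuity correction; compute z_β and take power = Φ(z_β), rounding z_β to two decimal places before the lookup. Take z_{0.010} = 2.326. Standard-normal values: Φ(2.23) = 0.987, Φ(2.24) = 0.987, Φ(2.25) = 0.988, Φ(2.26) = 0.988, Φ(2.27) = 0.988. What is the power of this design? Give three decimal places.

z_β = |p₁−p₂|·√(n/[p₁q₁+p₂q₂]) − z_α
    = 0.16 · √(397/0.4854) − 2.326
    = 0.16 · 28.5986 − 2.326
    = 4.5758 − 2.326 = 2.2498 → 2.25
Power = Φ(2.25) = 0.988.

Power ≈ 0.988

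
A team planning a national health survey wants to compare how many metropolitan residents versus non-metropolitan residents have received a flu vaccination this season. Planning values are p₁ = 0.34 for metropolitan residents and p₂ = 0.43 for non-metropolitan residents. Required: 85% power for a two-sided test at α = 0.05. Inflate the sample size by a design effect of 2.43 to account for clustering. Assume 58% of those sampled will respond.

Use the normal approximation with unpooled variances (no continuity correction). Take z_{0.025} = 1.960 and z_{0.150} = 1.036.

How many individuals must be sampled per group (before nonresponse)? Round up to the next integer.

n = 2180 per group

n = (z_{α/2} + z_β)² · [p₁(1−p₁) + p₂(1−p₂)] / (p₁ − p₂)²
  = (1.960 + 1.036)² · (0.34·0.66 + 0.43·0.57) / (-0.09)²
  = (2.996)² · (0.2244 + 0.2451) / 0.0081
  = 8.9760 · 0.4695 / 0.0081
  = 520.28
Design effect: 2.43 × 520.28 = 1264.27.
Adjust for 58% response: 1264.27 / 0.58 = 2179.78.
Round up → n = 2180 per group.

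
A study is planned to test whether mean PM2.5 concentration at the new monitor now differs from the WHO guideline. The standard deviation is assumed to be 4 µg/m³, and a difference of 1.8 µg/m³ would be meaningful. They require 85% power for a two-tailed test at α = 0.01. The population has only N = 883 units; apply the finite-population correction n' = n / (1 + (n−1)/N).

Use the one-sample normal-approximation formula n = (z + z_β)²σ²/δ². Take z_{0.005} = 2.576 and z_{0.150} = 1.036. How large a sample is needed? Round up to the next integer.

n = (z_{α/2} + z_β)² · σ² / δ²
  = (2.576 + 1.036)² · 4² / 1.8²
  = 13.0465 · 16 / 3.24
  = 64.43
Finite-population correction (N = 883): 64.43 / (1 + (64.43 − 1)/883) = 60.11.
Round up → n = 61.

n = 61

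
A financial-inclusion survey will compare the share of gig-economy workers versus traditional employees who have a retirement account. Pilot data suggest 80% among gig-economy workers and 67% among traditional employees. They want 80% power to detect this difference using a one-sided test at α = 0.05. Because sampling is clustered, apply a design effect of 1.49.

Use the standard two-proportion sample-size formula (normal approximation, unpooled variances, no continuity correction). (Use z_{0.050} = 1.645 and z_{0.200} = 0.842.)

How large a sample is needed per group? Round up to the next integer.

n = 208 per group

n = (z_α + z_β)² · [p₁(1−p₁) + p₂(1−p₂)] / (p₁ − p₂)²
  = (1.645 + 0.842)² · (0.80·0.20 + 0.67·0.33) / (0.13)²
  = (2.487)² · (0.1600 + 0.2211) / 0.0169
  = 6.1852 · 0.3811 / 0.0169
  = 139.48
Design effect: 1.49 × 139.48 = 207.82.
Round up → n = 208 per group.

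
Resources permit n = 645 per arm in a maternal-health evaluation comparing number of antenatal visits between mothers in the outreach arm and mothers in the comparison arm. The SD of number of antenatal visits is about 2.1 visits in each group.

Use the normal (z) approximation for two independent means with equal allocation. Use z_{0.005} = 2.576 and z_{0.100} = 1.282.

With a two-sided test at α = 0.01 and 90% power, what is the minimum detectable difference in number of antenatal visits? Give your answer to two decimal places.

Minimum detectable difference ≈ 0.45 visits

δ = (z_{α/2} + z_β) · √((σ₁²+σ₂²)/n)
  = (2.576 + 1.282) · √(8.82/645)
  = 3.858 · √0.01367
  = 3.858 · 0.1169
  = 0.4511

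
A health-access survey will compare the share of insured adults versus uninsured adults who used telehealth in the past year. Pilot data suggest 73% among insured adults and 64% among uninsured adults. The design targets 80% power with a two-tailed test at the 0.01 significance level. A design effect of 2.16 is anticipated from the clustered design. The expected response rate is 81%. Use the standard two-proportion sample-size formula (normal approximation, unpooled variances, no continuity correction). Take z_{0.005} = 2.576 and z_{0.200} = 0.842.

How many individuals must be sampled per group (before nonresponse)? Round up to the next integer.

n = 1645 per group

n = (z_{α/2} + z_β)² · [p₁(1−p₁) + p₂(1−p₂)] / (p₁ − p₂)²
  = (2.576 + 0.842)² · (0.73·0.27 + 0.64·0.36) / (0.09)²
  = (3.418)² · (0.1971 + 0.2304) / 0.0081
  = 11.6827 · 0.4275 / 0.0081
  = 616.59
Design effect: 2.16 × 616.59 = 1331.83.
Adjust for 81% response: 1331.83 / 0.81 = 1644.24.
Round up → n = 1645 per group.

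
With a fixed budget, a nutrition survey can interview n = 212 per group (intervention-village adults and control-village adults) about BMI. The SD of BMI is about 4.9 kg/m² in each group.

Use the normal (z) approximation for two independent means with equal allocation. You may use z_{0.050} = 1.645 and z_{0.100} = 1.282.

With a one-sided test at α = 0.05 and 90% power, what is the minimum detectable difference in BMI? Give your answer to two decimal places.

Minimum detectable difference ≈ 1.39 kg/m²

δ = (z_α + z_β) · √((σ₁²+σ₂²)/n)
  = (1.645 + 1.282) · √(48.02/212)
  = 2.927 · √0.22651
  = 2.927 · 0.4759
  = 1.3930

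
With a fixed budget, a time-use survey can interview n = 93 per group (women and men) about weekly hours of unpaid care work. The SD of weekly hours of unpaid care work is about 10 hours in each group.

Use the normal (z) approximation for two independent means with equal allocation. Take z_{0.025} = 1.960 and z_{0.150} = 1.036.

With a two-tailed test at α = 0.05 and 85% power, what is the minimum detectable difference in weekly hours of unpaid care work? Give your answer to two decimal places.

δ = (z_{α/2} + z_β) · √((σ₁²+σ₂²)/n)
  = (1.960 + 1.036) · √(200/93)
  = 2.996 · √2.1505
  = 2.996 · 1.4665
  = 4.3935

Minimum detectable difference ≈ 4.39 hours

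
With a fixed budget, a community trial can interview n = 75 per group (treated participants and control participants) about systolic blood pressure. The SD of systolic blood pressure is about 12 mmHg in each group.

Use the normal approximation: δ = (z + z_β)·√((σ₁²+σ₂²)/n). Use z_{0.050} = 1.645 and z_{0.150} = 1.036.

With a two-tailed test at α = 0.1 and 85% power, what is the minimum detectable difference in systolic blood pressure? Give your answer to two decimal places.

Minimum detectable difference ≈ 5.25 mmHg

δ = (z_{α/2} + z_β) · √((σ₁²+σ₂²)/n)
  = (1.645 + 1.036) · √(288/75)
  = 2.681 · √3.84
  = 2.681 · 1.9596
  = 5.2537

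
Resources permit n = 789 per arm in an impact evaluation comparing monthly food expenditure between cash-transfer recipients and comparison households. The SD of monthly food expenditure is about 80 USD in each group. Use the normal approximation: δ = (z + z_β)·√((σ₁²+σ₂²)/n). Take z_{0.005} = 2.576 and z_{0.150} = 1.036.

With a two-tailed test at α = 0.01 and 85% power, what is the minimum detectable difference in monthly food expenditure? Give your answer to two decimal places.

δ = (z_{α/2} + z_β) · √((σ₁²+σ₂²)/n)
  = (2.576 + 1.036) · √(12800/789)
  = 3.612 · √16.2231
  = 3.612 · 4.0278
  = 14.5484

Minimum detectable difference ≈ 14.55 USD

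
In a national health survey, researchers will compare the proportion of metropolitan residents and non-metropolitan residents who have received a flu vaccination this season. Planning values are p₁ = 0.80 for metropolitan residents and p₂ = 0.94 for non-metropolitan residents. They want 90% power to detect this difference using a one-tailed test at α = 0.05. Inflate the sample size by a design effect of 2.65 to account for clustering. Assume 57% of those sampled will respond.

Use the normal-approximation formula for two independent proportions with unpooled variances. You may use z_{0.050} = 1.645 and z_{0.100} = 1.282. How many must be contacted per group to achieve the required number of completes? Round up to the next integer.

n = 440 per group

n = (z_α + z_β)² · [p₁(1−p₁) + p₂(1−p₂)] / (p₁ − p₂)²
  = (1.645 + 1.282)² · (0.80·0.20 + 0.94·0.06) / (-0.14)²
  = (2.927)² · (0.1600 + 0.0564) / 0.0196
  = 8.5673 · 0.2164 / 0.0196
  = 94.59
Design effect: 2.65 × 94.59 = 250.66.
Adjust for 57% response: 250.66 / 0.57 = 439.76.
Round up → n = 440 per group.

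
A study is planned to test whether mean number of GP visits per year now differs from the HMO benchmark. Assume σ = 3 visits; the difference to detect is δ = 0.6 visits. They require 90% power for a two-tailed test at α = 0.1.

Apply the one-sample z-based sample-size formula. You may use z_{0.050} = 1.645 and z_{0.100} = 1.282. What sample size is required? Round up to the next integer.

n = (z_{α/2} + z_β)² · σ² / δ²
  = (1.645 + 1.282)² · 3² / 0.6²
  = 8.5673 · 9 / 0.36
  = 214.18
Round up → n = 215.

n = 215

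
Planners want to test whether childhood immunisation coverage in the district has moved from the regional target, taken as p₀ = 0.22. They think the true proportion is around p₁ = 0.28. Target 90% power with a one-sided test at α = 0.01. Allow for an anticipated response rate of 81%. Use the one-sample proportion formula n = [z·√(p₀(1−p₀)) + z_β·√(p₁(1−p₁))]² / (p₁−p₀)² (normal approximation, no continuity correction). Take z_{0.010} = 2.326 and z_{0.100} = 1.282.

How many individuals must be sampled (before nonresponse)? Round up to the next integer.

n = 813

n = [z_α·√(p₀q₀) + z_β·√(p₁q₁)]² / (p₁ − p₀)²
  = [2.326·√(0.22·0.78) + 1.282·√(0.28·0.72)]² / (0.06)²
  = [2.326·0.4142 + 1.282·0.4490]² / 0.0036
  = [1.5392]² / 0.0036
  = 658.05
Adjust for 81% response: 658.05 / 0.81 = 812.41.
Round up → n = 813.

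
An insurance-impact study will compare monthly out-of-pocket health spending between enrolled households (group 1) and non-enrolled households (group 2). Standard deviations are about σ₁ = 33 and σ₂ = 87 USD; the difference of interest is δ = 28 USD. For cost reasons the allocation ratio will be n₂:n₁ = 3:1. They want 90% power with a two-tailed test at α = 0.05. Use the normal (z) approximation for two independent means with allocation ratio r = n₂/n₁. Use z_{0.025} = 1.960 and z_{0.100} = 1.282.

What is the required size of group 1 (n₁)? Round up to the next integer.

n₁ = (z_{α/2} + z_β)² · (σ₁² + σ₂²/r) / δ²
   = (1.960 + 1.282)² · (33² + 87²/3) / 28²
   = 10.5106 · (1089 + 2523) / 784
   = 10.5106 · 3612 / 784
   = 48.42
Round up → n₁ = 49; n₂ = r·n₁ = 3 × 49 = 147.

n₁ = 49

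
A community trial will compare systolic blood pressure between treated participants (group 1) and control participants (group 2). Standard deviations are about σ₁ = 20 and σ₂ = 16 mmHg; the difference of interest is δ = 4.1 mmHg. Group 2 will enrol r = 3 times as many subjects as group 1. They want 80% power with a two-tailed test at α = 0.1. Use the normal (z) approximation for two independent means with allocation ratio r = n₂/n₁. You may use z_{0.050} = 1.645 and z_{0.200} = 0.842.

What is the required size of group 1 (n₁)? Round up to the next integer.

n₁ = (z_{α/2} + z_β)² · (σ₁² + σ₂²/r) / δ²
   = (1.645 + 0.842)² · (20² + 16²/3) / 4.1²
   = 6.1852 · (400 + 85.3333) / 16.81
   = 6.1852 · 485.3333 / 16.81
   = 178.58
Round up → n₁ = 179; n₂ = r·n₁ = 3 × 179 = 537.

n₁ = 179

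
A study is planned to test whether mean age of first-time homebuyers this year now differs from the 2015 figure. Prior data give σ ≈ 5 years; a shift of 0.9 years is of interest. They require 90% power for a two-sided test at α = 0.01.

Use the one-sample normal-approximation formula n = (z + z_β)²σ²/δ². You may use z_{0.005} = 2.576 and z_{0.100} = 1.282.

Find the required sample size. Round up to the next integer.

n = (z_{α/2} + z_β)² · σ² / δ²
  = (2.576 + 1.282)² · 5² / 0.9²
  = 14.8842 · 25 / 0.81
  = 459.39
Round up → n = 460.

n = 460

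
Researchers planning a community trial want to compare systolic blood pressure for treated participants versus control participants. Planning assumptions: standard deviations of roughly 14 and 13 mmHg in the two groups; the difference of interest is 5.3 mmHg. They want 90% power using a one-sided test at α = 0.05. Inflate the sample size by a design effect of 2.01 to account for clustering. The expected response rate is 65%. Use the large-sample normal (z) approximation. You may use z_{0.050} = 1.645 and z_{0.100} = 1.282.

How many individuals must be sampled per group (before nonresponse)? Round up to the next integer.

n = (z_α + z_β)² · (σ₁² + σ₂²) / δ²
  = (1.645 + 1.282)² · (14² + 13² = 365) / 5.3²
  = 8.5673 · 365 / 28.09
  = 111.32
Design effect: 2.01 × 111.32 = 223.76.
Adjust for 65% response: 223.76 / 0.65 = 344.25.
Round up → n = 345 per group.

n = 345 per group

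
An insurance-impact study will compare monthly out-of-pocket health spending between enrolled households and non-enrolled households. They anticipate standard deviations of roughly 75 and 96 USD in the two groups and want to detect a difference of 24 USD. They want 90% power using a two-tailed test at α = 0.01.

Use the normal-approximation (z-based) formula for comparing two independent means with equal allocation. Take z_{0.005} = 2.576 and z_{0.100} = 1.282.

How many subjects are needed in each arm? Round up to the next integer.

n = 384 per group

n = (z_{α/2} + z_β)² · (σ₁² + σ₂²) / δ²
  = (2.576 + 1.282)² · (75² + 96² = 14841) / 24²
  = 14.8842 · 14841 / 576
  = 383.50
Round up → n = 384 per group.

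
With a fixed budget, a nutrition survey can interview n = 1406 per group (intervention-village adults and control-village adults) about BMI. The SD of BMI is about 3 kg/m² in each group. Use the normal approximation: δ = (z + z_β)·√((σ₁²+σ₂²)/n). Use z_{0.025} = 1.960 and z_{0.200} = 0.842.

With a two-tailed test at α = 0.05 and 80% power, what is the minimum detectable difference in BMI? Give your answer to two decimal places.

Minimum detectable difference ≈ 0.32 kg/m²

δ = (z_{α/2} + z_β) · √((σ₁²+σ₂²)/n)
  = (1.960 + 0.842) · √(18/1406)
  = 2.802 · √0.0128
  = 2.802 · 0.1131
  = 0.3170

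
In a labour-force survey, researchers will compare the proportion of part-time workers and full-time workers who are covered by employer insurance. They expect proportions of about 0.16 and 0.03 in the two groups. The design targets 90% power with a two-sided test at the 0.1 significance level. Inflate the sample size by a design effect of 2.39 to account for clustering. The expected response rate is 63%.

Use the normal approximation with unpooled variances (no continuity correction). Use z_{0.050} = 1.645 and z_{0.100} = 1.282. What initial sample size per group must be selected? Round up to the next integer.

n = (z_{α/2} + z_β)² · [p₁(1−p₁) + p₂(1−p₂)] / (p₁ − p₂)²
  = (1.645 + 1.282)² · (0.16·0.84 + 0.03·0.97) / (0.13)²
  = (2.927)² · (0.1344 + 0.0291) / 0.0169
  = 8.5673 · 0.1635 / 0.0169
  = 82.89
Design effect: 2.39 × 82.89 = 198.10.
Adjust for 63% response: 198.10 / 0.63 = 314.44.
Round up → n = 315 per group.

n = 315 per group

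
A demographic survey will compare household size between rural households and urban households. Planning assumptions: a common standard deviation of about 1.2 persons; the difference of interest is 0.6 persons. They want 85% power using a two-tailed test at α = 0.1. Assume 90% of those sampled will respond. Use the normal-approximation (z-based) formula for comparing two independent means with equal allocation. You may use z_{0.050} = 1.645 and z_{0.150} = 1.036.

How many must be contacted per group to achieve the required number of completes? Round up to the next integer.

n = (z_{α/2} + z_β)² · (σ₁² + σ₂²) / δ²
  = (1.645 + 1.036)² · (2·1.2² = 2.88) / 0.6²
  = 7.1878 · 2.88 / 0.36
  = 57.50
Adjust for 90% response: 57.50 / 0.90 = 63.89.
Round up → n = 64 per group.

n = 64 per group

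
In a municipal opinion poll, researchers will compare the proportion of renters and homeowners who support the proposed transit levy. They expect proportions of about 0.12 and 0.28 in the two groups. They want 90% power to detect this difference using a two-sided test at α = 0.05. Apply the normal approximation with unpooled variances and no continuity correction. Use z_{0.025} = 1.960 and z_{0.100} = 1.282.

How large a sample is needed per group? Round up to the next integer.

n = (z_{α/2} + z_β)² · [p₁(1−p₁) + p₂(1−p₂)] / (p₁ − p₂)²
  = (1.960 + 1.282)² · (0.12·0.88 + 0.28·0.72) / (-0.16)²
  = (3.242)² · (0.1056 + 0.2016) / 0.0256
  = 10.5106 · 0.3072 / 0.0256
  = 126.13
Round up → n = 127 per group.

n = 127 per group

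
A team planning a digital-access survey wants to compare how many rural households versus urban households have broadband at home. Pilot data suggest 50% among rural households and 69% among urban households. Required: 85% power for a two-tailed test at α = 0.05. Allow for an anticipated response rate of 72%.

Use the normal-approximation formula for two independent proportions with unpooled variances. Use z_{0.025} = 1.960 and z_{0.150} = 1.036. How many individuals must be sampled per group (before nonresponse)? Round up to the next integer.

n = (z_{α/2} + z_β)² · [p₁(1−p₁) + p₂(1−p₂)] / (p₁ − p₂)²
  = (1.960 + 1.036)² · (0.50·0.50 + 0.69·0.31) / (-0.19)²
  = (2.996)² · (0.2500 + 0.2139) / 0.0361
  = 8.9760 · 0.4639 / 0.0361
  = 115.35
Adjust for 72% response: 115.35 / 0.72 = 160.20.
Round up → n = 161 per group.

n = 161 per group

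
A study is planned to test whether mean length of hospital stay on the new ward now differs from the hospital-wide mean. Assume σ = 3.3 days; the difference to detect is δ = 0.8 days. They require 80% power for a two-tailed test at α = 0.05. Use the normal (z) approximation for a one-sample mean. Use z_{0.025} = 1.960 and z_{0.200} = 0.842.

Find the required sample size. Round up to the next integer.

n = 134

n = (z_{α/2} + z_β)² · σ² / δ²
  = (1.960 + 0.842)² · 3.3² / 0.8²
  = 7.8512 · 10.89 / 0.64
  = 133.59
Round up → n = 134.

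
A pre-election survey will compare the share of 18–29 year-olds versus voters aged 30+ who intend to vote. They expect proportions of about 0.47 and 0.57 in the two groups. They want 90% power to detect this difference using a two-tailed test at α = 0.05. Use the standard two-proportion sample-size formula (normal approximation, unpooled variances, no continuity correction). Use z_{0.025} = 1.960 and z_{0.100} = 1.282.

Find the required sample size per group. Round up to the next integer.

n = 520 per group

n = (z_{α/2} + z_β)² · [p₁(1−p₁) + p₂(1−p₂)] / (p₁ − p₂)²
  = (1.960 + 1.282)² · (0.47·0.53 + 0.57·0.43) / (-0.10)²
  = (3.242)² · (0.2491 + 0.2451) / 0.0100
  = 10.5106 · 0.4942 / 0.0100
  = 519.43
Round up → n = 520 per group.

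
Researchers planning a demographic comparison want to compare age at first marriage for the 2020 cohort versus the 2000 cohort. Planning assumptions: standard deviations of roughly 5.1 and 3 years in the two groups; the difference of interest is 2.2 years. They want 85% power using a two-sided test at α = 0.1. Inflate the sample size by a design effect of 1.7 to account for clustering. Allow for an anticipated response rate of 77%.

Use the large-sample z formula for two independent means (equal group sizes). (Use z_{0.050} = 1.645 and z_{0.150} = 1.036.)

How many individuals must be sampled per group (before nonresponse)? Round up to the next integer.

n = 115 per group

n = (z_{α/2} + z_β)² · (σ₁² + σ₂²) / δ²
  = (1.645 + 1.036)² · (5.1² + 3² = 35.01) / 2.2²
  = 7.1878 · 35.01 / 4.84
  = 51.99
Design effect: 1.7 × 51.99 = 88.39.
Adjust for 77% response: 88.39 / 0.77 = 114.79.
Round up → n = 115 per group.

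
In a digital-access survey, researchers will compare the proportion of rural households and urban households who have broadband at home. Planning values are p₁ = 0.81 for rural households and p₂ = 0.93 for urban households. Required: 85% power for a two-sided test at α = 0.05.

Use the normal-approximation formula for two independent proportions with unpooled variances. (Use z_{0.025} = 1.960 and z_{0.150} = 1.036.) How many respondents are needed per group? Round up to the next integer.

n = 137 per group

n = (z_{α/2} + z_β)² · [p₁(1−p₁) + p₂(1−p₂)] / (p₁ − p₂)²
  = (1.960 + 1.036)² · (0.81·0.19 + 0.93·0.07) / (-0.12)²
  = (2.996)² · (0.1539 + 0.0651) / 0.0144
  = 8.9760 · 0.2190 / 0.0144
  = 136.51
Round up → n = 137 per group.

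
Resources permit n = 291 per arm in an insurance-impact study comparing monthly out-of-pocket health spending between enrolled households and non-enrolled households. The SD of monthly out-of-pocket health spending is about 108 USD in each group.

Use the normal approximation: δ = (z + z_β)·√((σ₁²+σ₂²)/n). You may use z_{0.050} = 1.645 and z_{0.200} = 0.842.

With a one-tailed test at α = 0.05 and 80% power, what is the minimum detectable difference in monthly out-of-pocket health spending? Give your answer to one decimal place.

Minimum detectable difference ≈ 22.3 USD

δ = (z_α + z_β) · √((σ₁²+σ₂²)/n)
  = (1.645 + 0.842) · √(23328/291)
  = 2.487 · √80.1649
  = 2.487 · 8.9535
  = 22.2673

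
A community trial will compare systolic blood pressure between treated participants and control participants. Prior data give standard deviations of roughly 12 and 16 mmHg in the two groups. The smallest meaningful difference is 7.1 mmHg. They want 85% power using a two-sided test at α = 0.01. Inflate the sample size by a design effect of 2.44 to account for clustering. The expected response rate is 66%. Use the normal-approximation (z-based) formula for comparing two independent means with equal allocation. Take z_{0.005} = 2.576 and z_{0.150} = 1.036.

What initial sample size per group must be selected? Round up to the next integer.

n = 383 per group

n = (z_{α/2} + z_β)² · (σ₁² + σ₂²) / δ²
  = (2.576 + 1.036)² · (12² + 16² = 400) / 7.1²
  = 13.0465 · 400 / 50.41
  = 103.52
Design effect: 2.44 × 103.52 = 252.60.
Adjust for 66% response: 252.60 / 0.66 = 382.72.
Round up → n = 383 per group.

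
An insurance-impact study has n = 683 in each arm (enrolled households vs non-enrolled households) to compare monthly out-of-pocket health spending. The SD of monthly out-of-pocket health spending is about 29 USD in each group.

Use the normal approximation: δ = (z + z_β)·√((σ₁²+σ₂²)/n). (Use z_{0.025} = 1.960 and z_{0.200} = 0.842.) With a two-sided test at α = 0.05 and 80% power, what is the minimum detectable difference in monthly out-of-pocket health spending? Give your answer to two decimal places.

Minimum detectable difference ≈ 4.40 USD

δ = (z_{α/2} + z_β) · √((σ₁²+σ₂²)/n)
  = (1.960 + 0.842) · √(1682/683)
  = 2.802 · √2.4627
  = 2.802 · 1.5693
  = 4.3971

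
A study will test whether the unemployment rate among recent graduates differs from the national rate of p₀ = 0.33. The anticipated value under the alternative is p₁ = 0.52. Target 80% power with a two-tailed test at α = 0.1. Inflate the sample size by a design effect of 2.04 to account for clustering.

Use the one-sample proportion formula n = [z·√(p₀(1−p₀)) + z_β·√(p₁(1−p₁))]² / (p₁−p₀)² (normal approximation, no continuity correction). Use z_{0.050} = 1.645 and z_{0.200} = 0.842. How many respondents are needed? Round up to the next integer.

n = [z_{α/2}·√(p₀q₀) + z_β·√(p₁q₁)]² / (p₁ − p₀)²
  = [1.645·√(0.33·0.67) + 0.842·√(0.52·0.48)]² / (0.19)²
  = [1.645·0.4702 + 0.842·0.4996]² / 0.0361
  = [1.1942]² / 0.0361
  = 39.50
Design effect: 2.04 × 39.50 = 80.58.
Round up → n = 81.

n = 81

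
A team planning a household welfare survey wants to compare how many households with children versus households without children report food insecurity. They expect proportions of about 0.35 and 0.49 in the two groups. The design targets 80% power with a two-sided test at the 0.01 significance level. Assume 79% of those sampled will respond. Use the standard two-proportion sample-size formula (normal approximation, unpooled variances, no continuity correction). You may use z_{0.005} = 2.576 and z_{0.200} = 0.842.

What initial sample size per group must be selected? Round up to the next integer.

n = (z_{α/2} + z_β)² · [p₁(1−p₁) + p₂(1−p₂)] / (p₁ − p₂)²
  = (2.576 + 0.842)² · (0.35·0.65 + 0.49·0.51) / (-0.14)²
  = (3.418)² · (0.2275 + 0.2499) / 0.0196
  = 11.6827 · 0.4774 / 0.0196
  = 284.56
Adjust for 79% response: 284.56 / 0.79 = 360.20.
Round up → n = 361 per group.

n = 361 per group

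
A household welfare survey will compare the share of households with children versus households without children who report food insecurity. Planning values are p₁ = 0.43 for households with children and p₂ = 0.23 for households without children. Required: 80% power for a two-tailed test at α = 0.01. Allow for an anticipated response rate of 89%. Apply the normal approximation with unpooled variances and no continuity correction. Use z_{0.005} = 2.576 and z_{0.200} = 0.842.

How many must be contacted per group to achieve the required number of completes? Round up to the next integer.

n = (z_{α/2} + z_β)² · [p₁(1−p₁) + p₂(1−p₂)] / (p₁ − p₂)²
  = (2.576 + 0.842)² · (0.43·0.57 + 0.23·0.77) / (0.20)²
  = (3.418)² · (0.2451 + 0.1771) / 0.0400
  = 11.6827 · 0.4222 / 0.0400
  = 123.31
Adjust for 89% response: 123.31 / 0.89 = 138.55.
Round up → n = 139 per group.

n = 139 per group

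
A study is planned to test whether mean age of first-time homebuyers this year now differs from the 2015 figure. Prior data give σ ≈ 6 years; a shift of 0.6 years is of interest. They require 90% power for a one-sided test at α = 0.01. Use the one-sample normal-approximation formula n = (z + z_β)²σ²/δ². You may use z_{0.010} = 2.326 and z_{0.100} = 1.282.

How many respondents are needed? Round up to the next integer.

n = (z_α + z_β)² · σ² / δ²
  = (2.326 + 1.282)² · 6² / 0.6²
  = 13.0177 · 36 / 0.36
  = 1301.77
Round up → n = 1302.

n = 1302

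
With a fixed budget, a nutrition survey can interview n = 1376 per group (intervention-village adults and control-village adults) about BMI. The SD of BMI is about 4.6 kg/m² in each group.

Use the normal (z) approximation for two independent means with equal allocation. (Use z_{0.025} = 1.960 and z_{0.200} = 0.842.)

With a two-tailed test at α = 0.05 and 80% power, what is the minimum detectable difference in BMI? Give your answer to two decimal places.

δ = (z_{α/2} + z_β) · √((σ₁²+σ₂²)/n)
  = (1.960 + 0.842) · √(42.32/1376)
  = 2.802 · √0.03076
  = 2.802 · 0.1754
  = 0.4914

Minimum detectable difference ≈ 0.49 kg/m²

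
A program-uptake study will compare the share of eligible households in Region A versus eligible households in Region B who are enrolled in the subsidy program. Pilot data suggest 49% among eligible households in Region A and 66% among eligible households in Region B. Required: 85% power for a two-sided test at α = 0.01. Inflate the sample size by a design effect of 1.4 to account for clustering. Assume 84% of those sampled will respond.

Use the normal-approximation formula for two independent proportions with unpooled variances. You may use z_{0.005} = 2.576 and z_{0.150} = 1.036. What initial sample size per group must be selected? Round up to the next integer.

n = (z_{α/2} + z_β)² · [p₁(1−p₁) + p₂(1−p₂)] / (p₁ − p₂)²
  = (2.576 + 1.036)² · (0.49·0.51 + 0.66·0.34) / (-0.17)²
  = (3.612)² · (0.2499 + 0.2244) / 0.0289
  = 13.0465 · 0.4743 / 0.0289
  = 214.12
Design effect: 1.4 × 214.12 = 299.76.
Adjust for 84% response: 299.76 / 0.84 = 356.86.
Round up → n = 357 per group.

n = 357 per group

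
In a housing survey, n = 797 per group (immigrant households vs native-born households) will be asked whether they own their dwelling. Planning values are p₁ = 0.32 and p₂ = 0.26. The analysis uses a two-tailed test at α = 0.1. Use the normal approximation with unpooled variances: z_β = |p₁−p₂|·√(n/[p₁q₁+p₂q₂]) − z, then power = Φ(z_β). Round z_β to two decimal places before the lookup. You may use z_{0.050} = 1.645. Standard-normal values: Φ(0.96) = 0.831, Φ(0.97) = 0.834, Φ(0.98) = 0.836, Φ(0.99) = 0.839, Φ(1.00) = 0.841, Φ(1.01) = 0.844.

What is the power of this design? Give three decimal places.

z_β = |p₁−p₂|·√(n/[p₁q₁+p₂q₂]) − z_{α/2}
    = 0.06 · √(797/0.4100) − 1.645
    = 0.06 · 44.0897 − 1.645
    = 2.6454 − 1.645 = 1.0004 → 1.00
Power = Φ(1.00) = 0.841.

Power ≈ 0.841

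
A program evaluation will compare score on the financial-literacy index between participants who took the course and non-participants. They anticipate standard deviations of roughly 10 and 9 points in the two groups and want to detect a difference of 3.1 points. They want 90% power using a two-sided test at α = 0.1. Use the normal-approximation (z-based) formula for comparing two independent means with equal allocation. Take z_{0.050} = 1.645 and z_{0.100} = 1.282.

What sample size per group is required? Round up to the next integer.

n = (z_{α/2} + z_β)² · (σ₁² + σ₂²) / δ²
  = (1.645 + 1.282)² · (10² + 9² = 181) / 3.1²
  = 8.5673 · 181 / 9.61
  = 161.36
Round up → n = 162 per group.

n = 162 per group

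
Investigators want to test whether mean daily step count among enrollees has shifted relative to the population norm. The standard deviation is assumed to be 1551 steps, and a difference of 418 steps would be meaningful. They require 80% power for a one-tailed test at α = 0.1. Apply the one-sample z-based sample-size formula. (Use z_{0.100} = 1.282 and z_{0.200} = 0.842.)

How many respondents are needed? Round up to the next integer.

n = (z_α + z_β)² · σ² / δ²
  = (1.282 + 0.842)² · 1551² / 418²
  = 4.5114 · 2405601 / 174724
  = 62.11
Round up → n = 63.

n = 63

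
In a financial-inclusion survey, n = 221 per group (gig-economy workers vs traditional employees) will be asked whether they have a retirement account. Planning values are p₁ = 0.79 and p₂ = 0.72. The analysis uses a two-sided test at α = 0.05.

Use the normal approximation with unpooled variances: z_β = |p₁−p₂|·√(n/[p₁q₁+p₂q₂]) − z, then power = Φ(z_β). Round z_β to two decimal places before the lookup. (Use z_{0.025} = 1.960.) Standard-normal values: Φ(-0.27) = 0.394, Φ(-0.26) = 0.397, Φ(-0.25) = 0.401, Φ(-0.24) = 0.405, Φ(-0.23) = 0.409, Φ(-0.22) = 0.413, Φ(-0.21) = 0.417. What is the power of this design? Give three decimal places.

z_β = |p₁−p₂|·√(n/[p₁q₁+p₂q₂]) − z_{α/2}
    = 0.07 · √(221/0.3675) − 1.960
    = 0.07 · 24.5227 − 1.960
    = 1.7166 − 1.960 = -0.2434 → -0.24
Power = Φ(-0.24) = 0.405.

Power ≈ 0.405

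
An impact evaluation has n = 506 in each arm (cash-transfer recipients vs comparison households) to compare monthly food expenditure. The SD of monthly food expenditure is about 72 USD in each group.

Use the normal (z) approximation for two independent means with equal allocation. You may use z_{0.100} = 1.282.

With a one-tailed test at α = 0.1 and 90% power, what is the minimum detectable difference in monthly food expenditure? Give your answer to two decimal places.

δ = (z_α + z_β) · √((σ₁²+σ₂²)/n)
  = (1.282 + 1.282) · √(10368/506)
  = 2.564 · √20.4901
  = 2.564 · 4.5266
  = 11.6062

Minimum detectable difference ≈ 11.61 USD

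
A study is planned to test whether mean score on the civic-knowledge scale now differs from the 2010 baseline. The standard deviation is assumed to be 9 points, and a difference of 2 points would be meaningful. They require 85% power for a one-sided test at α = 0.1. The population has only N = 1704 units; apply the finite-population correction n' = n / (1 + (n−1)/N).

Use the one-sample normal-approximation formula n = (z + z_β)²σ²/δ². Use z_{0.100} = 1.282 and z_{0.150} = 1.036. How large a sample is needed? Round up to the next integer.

n = 103

n = (z_α + z_β)² · σ² / δ²
  = (1.282 + 1.036)² · 9² / 2²
  = 5.3731 · 81 / 4
  = 108.81
Finite-population correction (N = 1704): 108.81 / (1 + (108.81 − 1)/1704) = 102.33.
Round up → n = 103.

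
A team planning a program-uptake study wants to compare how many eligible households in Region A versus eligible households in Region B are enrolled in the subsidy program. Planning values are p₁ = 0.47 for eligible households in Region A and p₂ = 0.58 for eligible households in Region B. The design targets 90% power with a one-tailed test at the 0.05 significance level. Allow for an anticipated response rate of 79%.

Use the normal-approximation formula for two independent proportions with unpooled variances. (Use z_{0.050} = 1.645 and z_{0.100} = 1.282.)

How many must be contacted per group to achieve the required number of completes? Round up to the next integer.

n = 442 per group

n = (z_α + z_β)² · [p₁(1−p₁) + p₂(1−p₂)] / (p₁ − p₂)²
  = (1.645 + 1.282)² · (0.47·0.53 + 0.58·0.42) / (-0.11)²
  = (2.927)² · (0.2491 + 0.2436) / 0.0121
  = 8.5673 · 0.4927 / 0.0121
  = 348.85
Adjust for 79% response: 348.85 / 0.79 = 441.59.
Round up → n = 442 per group.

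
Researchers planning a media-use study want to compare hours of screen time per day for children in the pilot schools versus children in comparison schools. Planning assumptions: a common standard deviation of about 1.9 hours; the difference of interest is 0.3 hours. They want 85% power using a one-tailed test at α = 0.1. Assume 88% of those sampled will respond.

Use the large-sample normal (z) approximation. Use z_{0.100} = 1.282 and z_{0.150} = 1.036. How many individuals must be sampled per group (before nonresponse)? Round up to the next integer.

n = (z_α + z_β)² · (σ₁² + σ₂²) / δ²
  = (1.282 + 1.036)² · (2·1.9² = 7.22) / 0.3²
  = 5.3731 · 7.22 / 0.09
  = 431.04
Adjust for 88% response: 431.04 / 0.88 = 489.82.
Round up → n = 490 per group.

n = 490 per group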